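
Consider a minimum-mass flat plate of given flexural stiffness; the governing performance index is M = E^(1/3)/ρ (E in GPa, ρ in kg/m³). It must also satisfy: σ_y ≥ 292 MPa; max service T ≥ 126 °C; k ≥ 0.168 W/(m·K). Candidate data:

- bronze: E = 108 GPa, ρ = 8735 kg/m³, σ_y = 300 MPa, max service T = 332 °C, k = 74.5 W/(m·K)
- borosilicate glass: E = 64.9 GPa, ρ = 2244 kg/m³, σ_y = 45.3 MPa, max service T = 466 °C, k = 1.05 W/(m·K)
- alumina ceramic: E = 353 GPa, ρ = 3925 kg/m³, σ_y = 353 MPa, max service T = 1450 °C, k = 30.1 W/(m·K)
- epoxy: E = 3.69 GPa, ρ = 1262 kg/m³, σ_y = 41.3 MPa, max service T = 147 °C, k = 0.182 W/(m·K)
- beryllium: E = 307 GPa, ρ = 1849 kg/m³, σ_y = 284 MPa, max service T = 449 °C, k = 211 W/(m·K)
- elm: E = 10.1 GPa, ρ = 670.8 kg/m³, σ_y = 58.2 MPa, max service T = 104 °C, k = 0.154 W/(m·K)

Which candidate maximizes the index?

Screen on constraints: σ_y ≥ 292 MPa; max service T ≥ 126 °C; k ≥ 0.168 W/(m·K). Survivors: bronze, alumina ceramic.
Computing M directly (units already consistent):
  alumina ceramic: M = 1.80×10⁻³
  bronze: M = 0.545×10⁻³
Alumina ceramic has the largest M.

alumina ceramic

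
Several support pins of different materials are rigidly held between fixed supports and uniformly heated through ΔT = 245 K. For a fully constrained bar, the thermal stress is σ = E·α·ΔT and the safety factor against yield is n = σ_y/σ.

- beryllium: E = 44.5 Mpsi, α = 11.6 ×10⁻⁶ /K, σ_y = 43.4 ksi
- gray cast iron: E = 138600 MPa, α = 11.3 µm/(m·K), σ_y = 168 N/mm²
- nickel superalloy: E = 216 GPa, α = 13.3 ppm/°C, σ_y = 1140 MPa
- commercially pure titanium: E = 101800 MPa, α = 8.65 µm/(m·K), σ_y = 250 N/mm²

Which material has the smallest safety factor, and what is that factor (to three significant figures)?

beryllium, n = 0.343

Per material, after unit conversion:
  beryllium: E = 306.8, α = 11.6, σ_y = 299.2 → σ = 872 MPa, n = 0.343
  gray cast iron: E = 138.6, α = 11.3, σ_y = 168.0 → σ = 384 MPa, n = 0.438
  nickel superalloy: E = 216.0, α = 13.3, σ_y = 1140 → σ = 704 MPa, n = 1.62
  commercially pure titanium: E = 101.8, α = 8.65, σ_y = 250.0 → σ = 216 MPa, n = 1.16
Beryllium has the lowest safety factor, n = 0.343.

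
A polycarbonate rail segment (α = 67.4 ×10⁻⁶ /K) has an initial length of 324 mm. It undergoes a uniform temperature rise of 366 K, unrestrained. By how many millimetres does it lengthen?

ΔL = α·L₀·ΔT = 67.4×10⁻⁶ × 324 mm × 366.0 K = 7.99 mm.

7.99 mm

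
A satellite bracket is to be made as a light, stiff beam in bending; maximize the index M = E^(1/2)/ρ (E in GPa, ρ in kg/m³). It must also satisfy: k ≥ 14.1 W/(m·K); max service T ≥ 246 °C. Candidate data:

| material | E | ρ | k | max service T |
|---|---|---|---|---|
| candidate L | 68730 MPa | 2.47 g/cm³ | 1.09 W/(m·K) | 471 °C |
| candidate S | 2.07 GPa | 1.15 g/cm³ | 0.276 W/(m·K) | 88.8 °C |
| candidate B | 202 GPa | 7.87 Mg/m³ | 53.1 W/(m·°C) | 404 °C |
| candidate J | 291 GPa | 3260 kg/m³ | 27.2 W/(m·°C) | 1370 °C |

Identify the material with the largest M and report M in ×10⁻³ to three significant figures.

Screen on constraints: k ≥ 14.1 W/(m·K); max service T ≥ 246 °C. Survivors: candidate B, candidate J.
Normalizing units and computing the index:
  candidate B: E = 202.0 GPa, ρ = 7870 kg/m³
  candidate J: E = 291.0 GPa, ρ = 3260 kg/m³
  candidate J: M = 5.23×10⁻³
  candidate B: M = 1.81×10⁻³
Candidate J ranks first.

candidate J, M = 5.23×10⁻³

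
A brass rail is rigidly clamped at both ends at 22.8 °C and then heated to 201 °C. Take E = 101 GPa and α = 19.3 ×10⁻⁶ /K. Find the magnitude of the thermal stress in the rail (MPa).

ΔT = 178.2 K. Constrained thermal stress σ = E·α·ΔT = 101.0×10³ MPa × 19.3×10⁻⁶ × 178.2 = 347 MPa (compressive).

347 MPa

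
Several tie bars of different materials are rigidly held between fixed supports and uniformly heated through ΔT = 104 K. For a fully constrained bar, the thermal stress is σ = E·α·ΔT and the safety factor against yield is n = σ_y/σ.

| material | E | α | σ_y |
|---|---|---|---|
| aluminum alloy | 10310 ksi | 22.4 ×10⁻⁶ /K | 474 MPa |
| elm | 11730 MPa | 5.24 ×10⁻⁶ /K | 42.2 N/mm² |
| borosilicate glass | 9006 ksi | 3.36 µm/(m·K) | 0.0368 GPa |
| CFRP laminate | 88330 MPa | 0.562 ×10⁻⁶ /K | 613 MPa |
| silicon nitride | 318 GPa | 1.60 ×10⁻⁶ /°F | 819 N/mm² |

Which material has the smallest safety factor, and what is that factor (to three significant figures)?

Converting E to GPa, α to ×10⁻⁶/K, σ_y to MPa, then σ and n for each:
  aluminum alloy: E = 71.08, α = 22.4, σ_y = 474.0 → σ = 166 MPa, n = 2.86
  elm: E = 11.73, α = 5.24, σ_y = 42.20 → σ = 6.39 MPa, n = 6.60
  borosilicate glass: E = 62.09, α = 3.36, σ_y = 36.80 → σ = 21.7 MPa, n = 1.70
  CFRP laminate: E = 88.33, α = 0.562, σ_y = 613.0 → σ = 5.16 MPa, n = 119
  silicon nitride: E = 318.0, α = 2.88, σ_y = 819.0 → σ = 95.2 MPa, n = 8.60
The minimum is borosilicate glass at n = 1.70.

borosilicate glass, n = 1.70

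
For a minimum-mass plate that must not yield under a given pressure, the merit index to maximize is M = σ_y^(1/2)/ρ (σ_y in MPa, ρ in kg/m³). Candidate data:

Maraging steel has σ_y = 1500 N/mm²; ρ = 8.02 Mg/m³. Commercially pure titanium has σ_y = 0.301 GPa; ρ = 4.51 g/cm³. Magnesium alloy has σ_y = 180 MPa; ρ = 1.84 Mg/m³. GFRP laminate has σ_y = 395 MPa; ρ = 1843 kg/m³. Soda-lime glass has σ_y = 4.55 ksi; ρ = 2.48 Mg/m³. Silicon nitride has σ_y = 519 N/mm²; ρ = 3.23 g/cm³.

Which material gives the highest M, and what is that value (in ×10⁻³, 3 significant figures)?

GFRP laminate, M = 10.8×10⁻³

Normalizing units and computing the index:
  maraging steel: σ_y = 1500 MPa, ρ = 8020 kg/m³
  commercially pure titanium: σ_y = 301.0 MPa, ρ = 4510 kg/m³
  magnesium alloy: σ_y = 180.0 MPa, ρ = 1840 kg/m³
  GFRP laminate: σ_y = 395.0 MPa, ρ = 1843 kg/m³
  soda-lime glass: σ_y = 31.37 MPa, ρ = 2480 kg/m³
  silicon nitride: σ_y = 519.0 MPa, ρ = 3230 kg/m³
  GFRP laminate: M = 10.8×10⁻³
  magnesium alloy: M = 7.29×10⁻³
  silicon nitride: M = 7.05×10⁻³
  maraging steel: M = 4.83×10⁻³
  commercially pure titanium: M = 3.85×10⁻³
  soda-lime glass: M = 2.26×10⁻³
GFRP laminate has the largest M.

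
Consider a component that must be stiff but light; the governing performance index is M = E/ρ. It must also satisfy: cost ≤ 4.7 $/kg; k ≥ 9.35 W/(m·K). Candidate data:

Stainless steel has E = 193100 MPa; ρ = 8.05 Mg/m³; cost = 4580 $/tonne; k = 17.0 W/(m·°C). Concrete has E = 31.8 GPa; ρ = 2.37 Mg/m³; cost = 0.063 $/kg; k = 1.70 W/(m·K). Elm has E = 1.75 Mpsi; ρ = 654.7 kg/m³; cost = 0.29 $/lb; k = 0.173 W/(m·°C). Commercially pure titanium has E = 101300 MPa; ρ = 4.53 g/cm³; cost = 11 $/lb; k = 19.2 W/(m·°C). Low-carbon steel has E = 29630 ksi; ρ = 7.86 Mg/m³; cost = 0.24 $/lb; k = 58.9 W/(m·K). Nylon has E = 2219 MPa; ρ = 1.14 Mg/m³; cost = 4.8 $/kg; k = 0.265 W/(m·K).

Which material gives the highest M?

low-carbon steel

Screen on constraints: cost ≤ 4.7 $/kg; k ≥ 9.35 W/(m·K). Survivors: stainless steel, low-carbon steel.
After converting to SI:
  stainless steel: E = 193.1 GPa, ρ = 8050 kg/m³
  low-carbon steel: E = 204.3 GPa, ρ = 7860 kg/m³
  low-carbon steel: M = 26.0 MN·m/kg
  stainless steel: M = 24.0 MN·m/kg
Low-carbon steel has the largest M.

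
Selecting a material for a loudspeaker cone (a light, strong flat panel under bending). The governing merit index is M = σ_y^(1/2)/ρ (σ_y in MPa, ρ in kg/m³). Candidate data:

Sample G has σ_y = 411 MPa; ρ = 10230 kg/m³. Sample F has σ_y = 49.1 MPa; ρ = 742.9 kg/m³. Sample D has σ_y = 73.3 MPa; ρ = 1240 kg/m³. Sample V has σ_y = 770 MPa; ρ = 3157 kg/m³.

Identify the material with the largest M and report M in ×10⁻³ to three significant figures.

Evaluate M for each candidate:
  sample F: M = 9.43×10⁻³
  sample V: M = 8.79×10⁻³
  sample D: M = 6.90×10⁻³
  sample G: M = 1.98×10⁻³
Highest index: sample F.

sample F, M = 9.43×10⁻³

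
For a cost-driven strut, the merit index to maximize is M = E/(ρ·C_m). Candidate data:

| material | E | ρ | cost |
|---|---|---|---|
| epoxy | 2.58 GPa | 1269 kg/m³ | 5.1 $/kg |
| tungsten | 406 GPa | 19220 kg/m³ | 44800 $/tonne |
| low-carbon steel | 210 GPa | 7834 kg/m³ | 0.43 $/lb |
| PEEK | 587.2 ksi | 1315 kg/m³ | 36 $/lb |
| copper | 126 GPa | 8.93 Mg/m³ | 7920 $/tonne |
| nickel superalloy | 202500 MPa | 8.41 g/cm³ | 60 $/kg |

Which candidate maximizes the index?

In SI units:
  epoxy: E = 2.580 GPa, ρ = 1269 kg/m³, cost = 5.100 $/kg
  tungsten: E = 406.0 GPa, ρ = 19220 kg/m³, cost = 44.80 $/kg
  low-carbon steel: E = 210.0 GPa, ρ = 7834 kg/m³, cost = 0.9480 $/kg
  PEEK: E = 4.049 GPa, ρ = 1315 kg/m³, cost = 79.37 $/kg
  copper: E = 126.0 GPa, ρ = 8930 kg/m³, cost = 7.920 $/kg
  nickel superalloy: E = 202.5 GPa, ρ = 8410 kg/m³, cost = 60.00 $/kg
  low-carbon steel: M = 28.3 MN·m per $
  copper: M = 1.78 MN·m per $
  tungsten: M = 0.472 MN·m per $
  nickel superalloy: M = 0.401 MN·m per $
  epoxy: M = 0.399 MN·m per $
  PEEK: M = 0.0388 MN·m per $
The maximum is for low-carbon steel.

low-carbon steel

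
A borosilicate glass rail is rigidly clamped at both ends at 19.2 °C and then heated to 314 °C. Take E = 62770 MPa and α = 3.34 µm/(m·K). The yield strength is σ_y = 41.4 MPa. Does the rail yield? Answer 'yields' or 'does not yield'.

E = 62770 MPa = 62.77 GPa.
ΔT = 294.8 K. Constrained thermal stress σ = E·α·ΔT = 62.77×10³ MPa × 3.34×10⁻⁶ × 294.8 = 61.8 MPa (compressive).
Compare to σ_y = 41.4 MPa: σ ≥ σ_y, so it yields.

yields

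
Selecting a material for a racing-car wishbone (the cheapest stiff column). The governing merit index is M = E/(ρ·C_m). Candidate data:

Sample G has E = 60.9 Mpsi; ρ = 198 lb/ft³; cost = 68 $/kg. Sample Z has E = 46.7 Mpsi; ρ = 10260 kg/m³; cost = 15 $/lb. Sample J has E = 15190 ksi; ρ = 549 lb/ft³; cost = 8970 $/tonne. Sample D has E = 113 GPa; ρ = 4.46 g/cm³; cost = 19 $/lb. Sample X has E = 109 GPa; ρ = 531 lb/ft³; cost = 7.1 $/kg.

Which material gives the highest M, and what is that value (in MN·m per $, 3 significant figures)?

sample G, M = 1.95 MN·m per $

In SI units:
  sample G: E = 419.9 GPa, ρ = 3172 kg/m³, cost = 68.00 $/kg
  sample Z: E = 322.0 GPa, ρ = 10260 kg/m³, cost = 33.07 $/kg
  sample J: E = 104.7 GPa, ρ = 8794 kg/m³, cost = 8.970 $/kg
  sample D: E = 113.0 GPa, ρ = 4460 kg/m³, cost = 41.89 $/kg
  sample X: E = 109.0 GPa, ρ = 8506 kg/m³, cost = 7.100 $/kg
  sample G: M = 1.95 MN·m per $
  sample X: M = 1.80 MN·m per $
  sample J: M = 1.33 MN·m per $
  sample Z: M = 0.949 MN·m per $
  sample D: M = 0.605 MN·m per $
The maximum is for sample G.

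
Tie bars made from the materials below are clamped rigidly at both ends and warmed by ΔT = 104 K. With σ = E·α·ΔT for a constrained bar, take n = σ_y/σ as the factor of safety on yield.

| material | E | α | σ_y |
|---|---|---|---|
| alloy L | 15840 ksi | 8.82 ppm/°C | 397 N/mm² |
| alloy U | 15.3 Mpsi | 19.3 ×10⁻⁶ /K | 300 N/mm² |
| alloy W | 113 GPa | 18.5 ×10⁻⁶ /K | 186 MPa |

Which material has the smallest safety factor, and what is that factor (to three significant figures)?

With everything in SI (GPa, ×10⁻⁶/K, MPa):
  alloy L: E = 109.2, α = 8.82, σ_y = 397.0 → σ = 100 MPa, n = 3.96
  alloy U: E = 105.5, α = 19.3, σ_y = 300.0 → σ = 212 MPa, n = 1.42
  alloy W: E = 113.0, α = 18.5, σ_y = 186.0 → σ = 217 MPa, n = 0.856
Alloy W has the lowest safety factor, n = 0.856.

alloy W, n = 0.856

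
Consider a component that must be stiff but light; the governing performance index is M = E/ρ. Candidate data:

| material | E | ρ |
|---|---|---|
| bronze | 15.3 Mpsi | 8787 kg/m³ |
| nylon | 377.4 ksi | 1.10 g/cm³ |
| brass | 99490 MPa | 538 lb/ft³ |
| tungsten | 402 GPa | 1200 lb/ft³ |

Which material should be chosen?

Convert each candidate to consistent units, then evaluate M:
  bronze: E = 105.5 GPa, ρ = 8787 kg/m³
  nylon: E = 2.602 GPa, ρ = 1100 kg/m³
  brass: E = 99.49 GPa, ρ = 8618 kg/m³
  tungsten: E = 402.0 GPa, ρ = 19220 kg/m³
  tungsten: M = 20.9 MN·m/kg
  bronze: M = 12.0 MN·m/kg
  brass: M = 11.5 MN·m/kg
  nylon: M = 2.37 MN·m/kg
The maximum is for tungsten.

tungsten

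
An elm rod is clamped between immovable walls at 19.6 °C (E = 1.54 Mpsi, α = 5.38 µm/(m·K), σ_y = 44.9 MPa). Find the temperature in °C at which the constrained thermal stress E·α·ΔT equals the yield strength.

E = 1.54 Mpsi = 10.62 GPa.
E·α·ΔT = 44.90 MPa ⇒ ΔT = 44.90 / (10.62×10³ × 5.38×10⁻⁶) = 786.0 K.
T = 19.6 + 786.0 = 805.6 °C.

806 °C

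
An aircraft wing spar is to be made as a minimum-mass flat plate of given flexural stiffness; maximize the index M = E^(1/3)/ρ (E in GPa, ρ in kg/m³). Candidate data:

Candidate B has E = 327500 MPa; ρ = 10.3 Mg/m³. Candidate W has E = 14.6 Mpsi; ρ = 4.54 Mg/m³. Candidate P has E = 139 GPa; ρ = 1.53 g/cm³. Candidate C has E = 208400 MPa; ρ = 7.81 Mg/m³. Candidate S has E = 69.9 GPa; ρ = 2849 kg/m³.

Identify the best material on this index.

In SI units:
  candidate B: E = 327.5 GPa, ρ = 10300 kg/m³
  candidate W: E = 100.7 GPa, ρ = 4540 kg/m³
  candidate P: E = 139.0 GPa, ρ = 1530 kg/m³
  candidate C: E = 208.4 GPa, ρ = 7810 kg/m³
  candidate S: E = 69.90 GPa, ρ = 2849 kg/m³
  candidate P: M = 3.39×10⁻³
  candidate S: M = 1.45×10⁻³
  candidate W: M = 1.02×10⁻³
  candidate C: M = 0.759×10⁻³
  candidate B: M = 0.669×10⁻³
Highest index: candidate P.

candidate P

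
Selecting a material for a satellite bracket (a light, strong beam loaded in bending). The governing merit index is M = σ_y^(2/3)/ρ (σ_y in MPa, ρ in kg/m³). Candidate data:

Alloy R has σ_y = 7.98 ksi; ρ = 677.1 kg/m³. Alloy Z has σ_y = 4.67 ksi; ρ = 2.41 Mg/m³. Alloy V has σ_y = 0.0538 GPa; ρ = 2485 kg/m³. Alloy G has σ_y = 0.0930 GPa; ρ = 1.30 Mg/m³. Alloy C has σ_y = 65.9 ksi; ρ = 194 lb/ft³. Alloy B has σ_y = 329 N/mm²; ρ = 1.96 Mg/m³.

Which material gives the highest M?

alloy B

In SI units:
  alloy R: σ_y = 55.02 MPa, ρ = 677.1 kg/m³
  alloy Z: σ_y = 32.20 MPa, ρ = 2410 kg/m³
  alloy V: σ_y = 53.80 MPa, ρ = 2485 kg/m³
  alloy G: σ_y = 93.00 MPa, ρ = 1300 kg/m³
  alloy C: σ_y = 454.4 MPa, ρ = 3108 kg/m³
  alloy B: σ_y = 329.0 MPa, ρ = 1960 kg/m³
  alloy B: M = 24.3×10⁻³
  alloy R: M = 21.4×10⁻³
  alloy C: M = 19.0×10⁻³
  alloy G: M = 15.8×10⁻³
  alloy V: M = 5.73×10⁻³
  alloy Z: M = 4.20×10⁻³
Alloy B ranks first.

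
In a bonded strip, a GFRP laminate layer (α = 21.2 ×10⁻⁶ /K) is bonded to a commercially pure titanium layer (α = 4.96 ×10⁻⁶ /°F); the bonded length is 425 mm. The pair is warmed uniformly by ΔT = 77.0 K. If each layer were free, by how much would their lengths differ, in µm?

402 µm

commercially pure titanium: α = 4.96×10⁻⁶/°F × 9/5 = 8.93×10⁻⁶/K.
Δα = |21.2 − 8.93|×10⁻⁶/K = 12.3×10⁻⁶/K.
ΔL_mismatch = Δα·L·ΔT = 12.3×10⁻⁶ × 425.0 mm × 77.0 K = 402 µm.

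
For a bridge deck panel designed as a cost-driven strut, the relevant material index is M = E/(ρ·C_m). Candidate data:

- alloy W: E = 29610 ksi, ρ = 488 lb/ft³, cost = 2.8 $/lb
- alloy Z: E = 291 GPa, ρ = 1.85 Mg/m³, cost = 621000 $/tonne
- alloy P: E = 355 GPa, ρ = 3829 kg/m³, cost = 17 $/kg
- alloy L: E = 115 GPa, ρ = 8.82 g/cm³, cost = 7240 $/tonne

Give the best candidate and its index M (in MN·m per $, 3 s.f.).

alloy P, M = 5.45 MN·m per $

Normalizing units and computing the index:
  alloy W: E = 204.2 GPa, ρ = 7817 kg/m³, cost = 6.173 $/kg
  alloy Z: E = 291.0 GPa, ρ = 1850 kg/m³, cost = 621.0 $/kg
  alloy P: E = 355.0 GPa, ρ = 3829 kg/m³, cost = 17.00 $/kg
  alloy L: E = 115.0 GPa, ρ = 8820 kg/m³, cost = 7.240 $/kg
  alloy P: M = 5.45 MN·m per $
  alloy W: M = 4.23 MN·m per $
  alloy L: M = 1.80 MN·m per $
  alloy Z: M = 0.253 MN·m per $
Alloy P has the largest M.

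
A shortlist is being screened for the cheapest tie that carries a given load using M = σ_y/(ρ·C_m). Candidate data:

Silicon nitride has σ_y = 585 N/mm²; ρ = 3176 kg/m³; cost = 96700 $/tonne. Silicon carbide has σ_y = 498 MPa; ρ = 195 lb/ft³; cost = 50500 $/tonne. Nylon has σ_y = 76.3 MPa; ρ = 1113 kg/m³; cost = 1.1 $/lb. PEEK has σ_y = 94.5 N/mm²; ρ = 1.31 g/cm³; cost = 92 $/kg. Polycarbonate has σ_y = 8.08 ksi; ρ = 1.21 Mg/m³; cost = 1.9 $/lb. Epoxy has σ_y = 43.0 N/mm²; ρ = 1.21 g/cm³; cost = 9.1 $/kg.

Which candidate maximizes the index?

nylon

Putting every candidate on a common basis:
  silicon nitride: σ_y = 585.0 MPa, ρ = 3176 kg/m³, cost = 96.70 $/kg
  silicon carbide: σ_y = 498.0 MPa, ρ = 3124 kg/m³, cost = 50.50 $/kg
  nylon: σ_y = 76.30 MPa, ρ = 1113 kg/m³, cost = 2.425 $/kg
  PEEK: σ_y = 94.50 MPa, ρ = 1310 kg/m³, cost = 92.00 $/kg
  polycarbonate: σ_y = 55.71 MPa, ρ = 1210 kg/m³, cost = 4.189 $/kg
  epoxy: σ_y = 43.00 MPa, ρ = 1210 kg/m³, cost = 9.100 $/kg
  nylon: M = 28.3 kN·m per $
  polycarbonate: M = 11.0 kN·m per $
  epoxy: M = 3.91 kN·m per $
  silicon carbide: M = 3.16 kN·m per $
  silicon nitride: M = 1.90 kN·m per $
  PEEK: M = 0.784 kN·m per $
Highest index: nylon.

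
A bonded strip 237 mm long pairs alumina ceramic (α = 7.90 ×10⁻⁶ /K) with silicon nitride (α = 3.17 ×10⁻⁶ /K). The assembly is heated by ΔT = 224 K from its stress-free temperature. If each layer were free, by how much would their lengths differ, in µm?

Δα = |7.90 − 3.17|×10⁻⁶/K = 4.73×10⁻⁶/K.
ΔL_mismatch = Δα·L·ΔT = 4.73×10⁻⁶ × 237.0 mm × 224.0 K = 251 µm.

251 µm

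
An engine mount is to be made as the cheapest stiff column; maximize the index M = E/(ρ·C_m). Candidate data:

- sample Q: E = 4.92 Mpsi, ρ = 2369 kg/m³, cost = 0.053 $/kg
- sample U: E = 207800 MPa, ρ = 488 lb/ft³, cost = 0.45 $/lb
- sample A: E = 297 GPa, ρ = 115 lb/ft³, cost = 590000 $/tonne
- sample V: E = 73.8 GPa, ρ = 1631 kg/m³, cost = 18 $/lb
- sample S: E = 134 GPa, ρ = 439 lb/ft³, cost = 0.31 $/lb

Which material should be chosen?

sample Q

After converting to SI:
  sample Q: E = 33.92 GPa, ρ = 2369 kg/m³, cost = 0.05300 $/kg
  sample U: E = 207.8 GPa, ρ = 7817 kg/m³, cost = 0.9921 $/kg
  sample A: E = 297.0 GPa, ρ = 1842 kg/m³, cost = 590.0 $/kg
  sample V: E = 73.80 GPa, ρ = 1631 kg/m³, cost = 39.68 $/kg
  sample S: E = 134.0 GPa, ρ = 7032 kg/m³, cost = 0.6834 $/kg
  sample Q: M = 270 MN·m per $
  sample S: M = 27.9 MN·m per $
  sample U: M = 26.8 MN·m per $
  sample V: M = 1.14 MN·m per $
  sample A: M = 0.273 MN·m per $
Sample Q has the largest M.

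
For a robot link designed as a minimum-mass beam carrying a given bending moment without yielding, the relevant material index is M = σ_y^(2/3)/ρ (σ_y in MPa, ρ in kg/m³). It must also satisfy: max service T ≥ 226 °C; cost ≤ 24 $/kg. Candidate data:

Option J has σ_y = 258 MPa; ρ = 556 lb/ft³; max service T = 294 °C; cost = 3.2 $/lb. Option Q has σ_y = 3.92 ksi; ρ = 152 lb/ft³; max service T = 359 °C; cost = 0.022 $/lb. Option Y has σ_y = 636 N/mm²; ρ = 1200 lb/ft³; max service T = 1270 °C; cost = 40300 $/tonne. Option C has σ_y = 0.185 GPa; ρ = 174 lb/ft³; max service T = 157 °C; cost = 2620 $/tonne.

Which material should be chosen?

option J

Screen on constraints: max service T ≥ 226 °C; cost ≤ 24 $/kg. Survivors: option J, option Q.
Putting every candidate on a common basis:
  option J: σ_y = 258.0 MPa, ρ = 8906 kg/m³
  option Q: σ_y = 27.03 MPa, ρ = 2435 kg/m³
  option J: M = 4.55×10⁻³
  option Q: M = 3.70×10⁻³
The maximum is for option J.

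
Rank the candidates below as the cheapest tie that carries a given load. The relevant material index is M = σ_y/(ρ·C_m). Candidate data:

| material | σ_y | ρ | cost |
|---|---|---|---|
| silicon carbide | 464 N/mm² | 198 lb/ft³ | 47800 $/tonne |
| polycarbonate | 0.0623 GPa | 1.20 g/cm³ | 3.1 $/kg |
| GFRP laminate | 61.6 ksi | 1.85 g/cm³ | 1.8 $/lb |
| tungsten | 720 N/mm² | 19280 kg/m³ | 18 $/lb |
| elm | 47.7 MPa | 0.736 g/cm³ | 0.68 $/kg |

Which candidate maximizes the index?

elm

After converting to SI:
  silicon carbide: σ_y = 464.0 MPa, ρ = 3172 kg/m³, cost = 47.80 $/kg
  polycarbonate: σ_y = 62.30 MPa, ρ = 1200 kg/m³, cost = 3.100 $/kg
  GFRP laminate: σ_y = 424.7 MPa, ρ = 1850 kg/m³, cost = 3.968 $/kg
  tungsten: σ_y = 720.0 MPa, ρ = 19280 kg/m³, cost = 39.68 $/kg
  elm: σ_y = 47.70 MPa, ρ = 736.0 kg/m³, cost = 0.6800 $/kg
  elm: M = 95.3 kN·m per $
  GFRP laminate: M = 57.9 kN·m per $
  polycarbonate: M = 16.7 kN·m per $
  silicon carbide: M = 3.06 kN·m per $
  tungsten: M = 0.941 kN·m per $
Highest index: elm.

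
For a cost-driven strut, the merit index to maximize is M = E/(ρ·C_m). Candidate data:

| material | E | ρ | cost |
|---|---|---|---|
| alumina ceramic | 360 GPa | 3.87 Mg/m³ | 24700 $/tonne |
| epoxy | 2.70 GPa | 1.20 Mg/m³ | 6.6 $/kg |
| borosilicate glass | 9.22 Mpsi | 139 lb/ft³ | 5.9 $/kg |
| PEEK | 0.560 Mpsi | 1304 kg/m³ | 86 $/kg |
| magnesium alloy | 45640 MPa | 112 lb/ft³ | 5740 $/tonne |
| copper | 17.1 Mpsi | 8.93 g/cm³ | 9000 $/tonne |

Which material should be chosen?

borosilicate glass

Normalizing units and computing the index:
  alumina ceramic: E = 360.0 GPa, ρ = 3870 kg/m³, cost = 24.70 $/kg
  epoxy: E = 2.700 GPa, ρ = 1200 kg/m³, cost = 6.600 $/kg
  borosilicate glass: E = 63.57 GPa, ρ = 2227 kg/m³, cost = 5.900 $/kg
  PEEK: E = 3.861 GPa, ρ = 1304 kg/m³, cost = 86.00 $/kg
  magnesium alloy: E = 45.64 GPa, ρ = 1794 kg/m³, cost = 5.740 $/kg
  copper: E = 117.9 GPa, ρ = 8930 kg/m³, cost = 9.000 $/kg
  borosilicate glass: M = 4.84 MN·m per $
  magnesium alloy: M = 4.43 MN·m per $
  alumina ceramic: M = 3.77 MN·m per $
  copper: M = 1.47 MN·m per $
  epoxy: M = 0.341 MN·m per $
  PEEK: M = 0.0344 MN·m per $
The maximum is for borosilicate glass.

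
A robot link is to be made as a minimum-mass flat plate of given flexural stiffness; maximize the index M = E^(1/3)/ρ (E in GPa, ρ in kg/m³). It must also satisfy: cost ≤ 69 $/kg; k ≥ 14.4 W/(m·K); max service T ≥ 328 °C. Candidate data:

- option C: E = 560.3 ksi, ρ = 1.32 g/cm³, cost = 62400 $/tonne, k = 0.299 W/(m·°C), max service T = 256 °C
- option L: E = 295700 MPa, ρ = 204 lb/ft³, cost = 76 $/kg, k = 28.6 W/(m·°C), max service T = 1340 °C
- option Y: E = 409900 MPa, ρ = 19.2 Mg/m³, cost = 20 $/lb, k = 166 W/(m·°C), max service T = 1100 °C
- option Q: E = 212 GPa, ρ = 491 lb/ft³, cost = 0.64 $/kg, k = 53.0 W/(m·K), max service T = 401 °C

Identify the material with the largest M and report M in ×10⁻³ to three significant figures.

option Q, M = 0.758×10⁻³

Screen on constraints: cost ≤ 69 $/kg; k ≥ 14.4 W/(m·K); max service T ≥ 328 °C. Survivors: option Y, option Q.
Convert each candidate to consistent units, then evaluate M:
  option Y: E = 409.9 GPa, ρ = 19200 kg/m³
  option Q: E = 212.0 GPa, ρ = 7865 kg/m³
  option Q: M = 0.758×10⁻³
  option Y: M = 0.387×10⁻³
The maximum is for option Q.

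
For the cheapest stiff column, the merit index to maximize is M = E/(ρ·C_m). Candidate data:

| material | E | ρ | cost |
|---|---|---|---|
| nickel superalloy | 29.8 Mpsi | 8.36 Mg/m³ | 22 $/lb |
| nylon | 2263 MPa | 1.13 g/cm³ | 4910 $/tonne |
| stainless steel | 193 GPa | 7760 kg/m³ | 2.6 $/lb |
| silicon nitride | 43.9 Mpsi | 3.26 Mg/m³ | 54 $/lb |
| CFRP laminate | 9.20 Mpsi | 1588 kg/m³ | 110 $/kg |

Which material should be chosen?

stainless steel

In SI units:
  nickel superalloy: E = 205.5 GPa, ρ = 8360 kg/m³, cost = 48.50 $/kg
  nylon: E = 2.263 GPa, ρ = 1130 kg/m³, cost = 4.910 $/kg
  stainless steel: E = 193.0 GPa, ρ = 7760 kg/m³, cost = 5.732 $/kg
  silicon nitride: E = 302.7 GPa, ρ = 3260 kg/m³, cost = 119.0 $/kg
  CFRP laminate: E = 63.43 GPa, ρ = 1588 kg/m³, cost = 110.0 $/kg
  stainless steel: M = 4.34 MN·m per $
  silicon nitride: M = 0.780 MN·m per $
  nickel superalloy: M = 0.507 MN·m per $
  nylon: M = 0.408 MN·m per $
  CFRP laminate: M = 0.363 MN·m per $
Stainless steel has the largest M.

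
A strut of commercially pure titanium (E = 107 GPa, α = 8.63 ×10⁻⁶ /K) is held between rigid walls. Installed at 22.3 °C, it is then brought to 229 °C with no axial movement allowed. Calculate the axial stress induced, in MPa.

ΔT = 206.7 K. Constrained thermal stress σ = E·α·ΔT = 107.0×10³ MPa × 8.63×10⁻⁶ × 206.7 = 191 MPa (compressive).

191 MPa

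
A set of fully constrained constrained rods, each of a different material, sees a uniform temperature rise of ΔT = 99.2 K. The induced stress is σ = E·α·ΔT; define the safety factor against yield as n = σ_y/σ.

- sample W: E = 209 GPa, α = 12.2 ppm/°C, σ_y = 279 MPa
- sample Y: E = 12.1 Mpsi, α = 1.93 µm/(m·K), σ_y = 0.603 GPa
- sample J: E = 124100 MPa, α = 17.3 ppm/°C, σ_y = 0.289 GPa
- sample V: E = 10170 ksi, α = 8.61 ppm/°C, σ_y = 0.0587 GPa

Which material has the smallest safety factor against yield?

sample V

With everything in SI (GPa, ×10⁻⁶/K, MPa):
  sample W: E = 209.0, α = 12.2, σ_y = 279.0 → σ = 253 MPa, n = 1.10
  sample Y: E = 83.43, α = 1.93, σ_y = 603.0 → σ = 16.0 MPa, n = 37.8
  sample J: E = 124.1, α = 17.3, σ_y = 289.0 → σ = 213 MPa, n = 1.36
  sample V: E = 70.12, α = 8.61, σ_y = 58.70 → σ = 59.9 MPa, n = 0.980
The minimum is sample V at n = 0.980.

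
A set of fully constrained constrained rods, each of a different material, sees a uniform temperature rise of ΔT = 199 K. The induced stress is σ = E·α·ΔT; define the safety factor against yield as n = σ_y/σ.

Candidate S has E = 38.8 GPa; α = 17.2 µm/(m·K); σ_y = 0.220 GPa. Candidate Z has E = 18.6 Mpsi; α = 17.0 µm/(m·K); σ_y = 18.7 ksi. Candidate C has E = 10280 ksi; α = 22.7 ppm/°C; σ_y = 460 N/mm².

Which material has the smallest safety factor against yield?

With everything in SI (GPa, ×10⁻⁶/K, MPa):
  candidate S: E = 38.80, α = 17.2, σ_y = 220.0 → σ = 133 MPa, n = 1.66
  candidate Z: E = 128.2, α = 17.0, σ_y = 128.9 → σ = 434 MPa, n = 0.297
  candidate C: E = 70.88, α = 22.7, σ_y = 460.0 → σ = 320 MPa, n = 1.44
Candidate Z has the lowest safety factor, n = 0.297.

candidate Z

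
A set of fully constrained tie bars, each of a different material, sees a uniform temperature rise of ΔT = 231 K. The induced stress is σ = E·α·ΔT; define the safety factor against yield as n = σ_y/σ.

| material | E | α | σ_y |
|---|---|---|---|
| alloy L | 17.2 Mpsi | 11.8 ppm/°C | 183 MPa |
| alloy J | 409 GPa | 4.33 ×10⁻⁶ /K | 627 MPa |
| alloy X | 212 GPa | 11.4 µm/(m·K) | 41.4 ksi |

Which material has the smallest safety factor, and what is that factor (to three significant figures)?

Converting E to GPa, α to ×10⁻⁶/K, σ_y to MPa, then σ and n for each:
  alloy L: E = 118.6, α = 11.8, σ_y = 183.0 → σ = 323 MPa, n = 0.566
  alloy J: E = 409.0, α = 4.33, σ_y = 627.0 → σ = 409 MPa, n = 1.53
  alloy X: E = 212.0, α = 11.4, σ_y = 285.4 → σ = 558 MPa, n = 0.511
Alloy X has the lowest safety factor, n = 0.511.

alloy X, n = 0.511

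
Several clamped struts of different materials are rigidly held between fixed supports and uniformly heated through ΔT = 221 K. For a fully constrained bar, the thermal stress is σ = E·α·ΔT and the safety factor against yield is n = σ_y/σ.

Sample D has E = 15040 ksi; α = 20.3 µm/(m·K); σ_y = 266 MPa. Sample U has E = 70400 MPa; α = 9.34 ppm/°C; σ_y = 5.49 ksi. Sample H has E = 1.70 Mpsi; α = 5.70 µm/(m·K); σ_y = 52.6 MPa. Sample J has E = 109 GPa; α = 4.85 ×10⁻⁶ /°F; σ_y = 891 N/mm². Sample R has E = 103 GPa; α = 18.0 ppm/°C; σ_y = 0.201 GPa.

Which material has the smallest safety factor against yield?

sample U

Per material, after unit conversion:
  sample D: E = 103.7, α = 20.3, σ_y = 266.0 → σ = 465 MPa, n = 0.572
  sample U: E = 70.40, α = 9.34, σ_y = 37.85 → σ = 145 MPa, n = 0.260
  sample H: E = 11.72, α = 5.70, σ_y = 52.60 → σ = 14.8 MPa, n = 3.56
  sample J: E = 109.0, α = 8.73, σ_y = 891.0 → σ = 210 MPa, n = 4.24
  sample R: E = 103.0, α = 18.0, σ_y = 201.0 → σ = 410 MPa, n = 0.491
The minimum is sample U at n = 0.260.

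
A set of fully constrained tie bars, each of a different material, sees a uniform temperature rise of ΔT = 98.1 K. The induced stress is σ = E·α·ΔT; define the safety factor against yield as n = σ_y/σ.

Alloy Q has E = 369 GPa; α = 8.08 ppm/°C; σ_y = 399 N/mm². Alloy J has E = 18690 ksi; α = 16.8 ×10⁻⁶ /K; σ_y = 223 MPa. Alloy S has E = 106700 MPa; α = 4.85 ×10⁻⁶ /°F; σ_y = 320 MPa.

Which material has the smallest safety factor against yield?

alloy J

Per material, after unit conversion:
  alloy Q: E = 369.0, α = 8.08, σ_y = 399.0 → σ = 292 MPa, n = 1.36
  alloy J: E = 128.9, α = 16.8, σ_y = 223.0 → σ = 212 MPa, n = 1.05
  alloy S: E = 106.7, α = 8.73, σ_y = 320.0 → σ = 91.4 MPa, n = 3.50
The minimum is alloy J at n = 1.05.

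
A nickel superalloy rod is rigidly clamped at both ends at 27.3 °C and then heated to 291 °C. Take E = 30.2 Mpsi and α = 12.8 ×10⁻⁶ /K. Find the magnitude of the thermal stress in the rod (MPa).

E = 30.2 Mpsi = 208.2 GPa.
ΔT = 263.7 K. Constrained thermal stress σ = E·α·ΔT = 208.2×10³ MPa × 12.8×10⁻⁶ × 263.7 = 703 MPa (compressive).

703 MPa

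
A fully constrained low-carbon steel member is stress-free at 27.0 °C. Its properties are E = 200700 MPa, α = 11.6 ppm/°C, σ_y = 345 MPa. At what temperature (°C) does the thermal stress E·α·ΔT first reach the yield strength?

175 °C

E = 200700 MPa = 200.7 GPa.
E·α·ΔT = 345.0 MPa ⇒ ΔT = 345.0 / (200.7×10³ × 11.6×10⁻⁶) = 148.2 K.
T = 27.0 + 148.2 = 175.2 °C.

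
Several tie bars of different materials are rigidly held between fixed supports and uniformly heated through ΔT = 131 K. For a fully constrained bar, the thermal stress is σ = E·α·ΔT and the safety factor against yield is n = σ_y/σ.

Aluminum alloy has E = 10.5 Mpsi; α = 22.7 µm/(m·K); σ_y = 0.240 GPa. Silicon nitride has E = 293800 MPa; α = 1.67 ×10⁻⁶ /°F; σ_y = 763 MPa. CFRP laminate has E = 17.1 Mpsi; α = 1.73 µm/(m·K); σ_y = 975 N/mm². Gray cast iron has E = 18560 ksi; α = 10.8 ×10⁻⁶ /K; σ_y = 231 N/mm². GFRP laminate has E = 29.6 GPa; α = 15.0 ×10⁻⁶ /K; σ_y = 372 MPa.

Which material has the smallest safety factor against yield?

aluminum alloy

With everything in SI (GPa, ×10⁻⁶/K, MPa):
  aluminum alloy: E = 72.39, α = 22.7, σ_y = 240.0 → σ = 215 MPa, n = 1.11
  silicon nitride: E = 293.8, α = 3.01, σ_y = 763.0 → σ = 116 MPa, n = 6.59
  CFRP laminate: E = 117.9, α = 1.73, σ_y = 975.0 → σ = 26.7 MPa, n = 36.5
  gray cast iron: E = 128.0, α = 10.8, σ_y = 231.0 → σ = 181 MPa, n = 1.28
  GFRP laminate: E = 29.60, α = 15.0, σ_y = 372.0 → σ = 58.2 MPa, n = 6.40
Smallest n: aluminum alloy with n = 1.11.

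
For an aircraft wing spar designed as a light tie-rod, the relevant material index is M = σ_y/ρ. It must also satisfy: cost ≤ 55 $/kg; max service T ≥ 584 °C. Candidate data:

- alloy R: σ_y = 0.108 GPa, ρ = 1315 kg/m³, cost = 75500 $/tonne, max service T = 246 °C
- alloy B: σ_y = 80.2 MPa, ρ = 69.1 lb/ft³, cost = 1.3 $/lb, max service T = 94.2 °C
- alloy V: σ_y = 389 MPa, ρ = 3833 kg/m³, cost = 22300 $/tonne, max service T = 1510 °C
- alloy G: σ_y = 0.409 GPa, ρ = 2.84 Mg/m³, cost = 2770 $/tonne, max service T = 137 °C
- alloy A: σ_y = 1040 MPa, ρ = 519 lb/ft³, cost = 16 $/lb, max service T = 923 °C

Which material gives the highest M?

Screen on constraints: cost ≤ 55 $/kg; max service T ≥ 584 °C. Survivors: alloy V, alloy A.
Convert each candidate to consistent units, then evaluate M:
  alloy V: σ_y = 389.0 MPa, ρ = 3833 kg/m³
  alloy A: σ_y = 1040 MPa, ρ = 8314 kg/m³
  alloy A: M = 125 kN·m/kg
  alloy V: M = 101 kN·m/kg
Highest index: alloy A.

alloy A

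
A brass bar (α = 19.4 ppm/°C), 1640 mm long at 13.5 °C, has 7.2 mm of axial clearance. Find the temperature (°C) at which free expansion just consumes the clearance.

240 °C

α·L₀·ΔT = 7.2 mm ⇒ ΔT = 7.2 / (19.4×10⁻⁶ × 1640.0) = 226.3 K.
T = 13.5 + 226.3 = 239.8 °C.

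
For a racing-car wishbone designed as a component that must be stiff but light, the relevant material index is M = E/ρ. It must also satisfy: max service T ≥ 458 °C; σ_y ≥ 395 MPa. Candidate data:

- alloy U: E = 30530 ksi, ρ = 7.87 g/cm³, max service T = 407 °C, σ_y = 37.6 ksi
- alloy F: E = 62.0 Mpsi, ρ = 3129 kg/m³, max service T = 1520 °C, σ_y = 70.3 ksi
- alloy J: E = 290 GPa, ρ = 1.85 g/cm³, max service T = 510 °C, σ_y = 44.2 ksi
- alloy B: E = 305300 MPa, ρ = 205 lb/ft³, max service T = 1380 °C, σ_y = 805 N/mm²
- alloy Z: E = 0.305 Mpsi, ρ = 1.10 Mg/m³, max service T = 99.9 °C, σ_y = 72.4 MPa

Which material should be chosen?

alloy F

Screen on constraints: max service T ≥ 458 °C; σ_y ≥ 395 MPa. Survivors: alloy F, alloy B.
In SI units:
  alloy F: E = 427.5 GPa, ρ = 3129 kg/m³
  alloy B: E = 305.3 GPa, ρ = 3284 kg/m³
  alloy F: M = 137 MN·m/kg
  alloy B: M = 93.0 MN·m/kg
Alloy F ranks first.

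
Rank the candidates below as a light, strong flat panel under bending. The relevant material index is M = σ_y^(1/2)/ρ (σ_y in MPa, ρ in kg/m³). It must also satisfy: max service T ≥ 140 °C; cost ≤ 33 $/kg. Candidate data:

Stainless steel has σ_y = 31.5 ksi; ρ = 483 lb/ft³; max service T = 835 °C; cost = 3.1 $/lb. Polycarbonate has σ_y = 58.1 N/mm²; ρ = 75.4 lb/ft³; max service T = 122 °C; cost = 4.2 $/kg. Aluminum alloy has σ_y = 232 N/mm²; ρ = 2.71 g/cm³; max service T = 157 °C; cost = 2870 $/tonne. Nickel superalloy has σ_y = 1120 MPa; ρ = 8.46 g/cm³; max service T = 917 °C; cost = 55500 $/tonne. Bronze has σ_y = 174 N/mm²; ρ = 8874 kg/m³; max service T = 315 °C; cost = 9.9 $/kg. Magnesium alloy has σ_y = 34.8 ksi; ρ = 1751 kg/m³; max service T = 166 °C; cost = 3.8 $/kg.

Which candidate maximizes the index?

Screen on constraints: max service T ≥ 140 °C; cost ≤ 33 $/kg. Survivors: stainless steel, aluminum alloy, bronze, magnesium alloy.
Normalizing units and computing the index:
  stainless steel: σ_y = 217.2 MPa, ρ = 7737 kg/m³
  aluminum alloy: σ_y = 232.0 MPa, ρ = 2710 kg/m³
  bronze: σ_y = 174.0 MPa, ρ = 8874 kg/m³
  magnesium alloy: σ_y = 239.9 MPa, ρ = 1751 kg/m³
  magnesium alloy: M = 8.85×10⁻³
  aluminum alloy: M = 5.62×10⁻³
  stainless steel: M = 1.90×10⁻³
  bronze: M = 1.49×10⁻³
Magnesium alloy ranks first.

magnesium alloy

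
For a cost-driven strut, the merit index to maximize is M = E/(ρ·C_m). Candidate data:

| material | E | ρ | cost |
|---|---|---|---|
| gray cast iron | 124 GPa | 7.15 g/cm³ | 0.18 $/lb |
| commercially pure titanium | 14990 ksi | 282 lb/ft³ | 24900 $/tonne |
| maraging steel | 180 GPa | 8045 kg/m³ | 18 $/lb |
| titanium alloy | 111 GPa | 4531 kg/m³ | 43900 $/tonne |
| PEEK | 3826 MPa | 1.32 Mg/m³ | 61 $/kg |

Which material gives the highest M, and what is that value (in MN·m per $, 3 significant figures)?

Putting every candidate on a common basis:
  gray cast iron: E = 124.0 GPa, ρ = 7150 kg/m³, cost = 0.3968 $/kg
  commercially pure titanium: E = 103.4 GPa, ρ = 4517 kg/m³, cost = 24.90 $/kg
  maraging steel: E = 180.0 GPa, ρ = 8045 kg/m³, cost = 39.68 $/kg
  titanium alloy: E = 111.0 GPa, ρ = 4531 kg/m³, cost = 43.90 $/kg
  PEEK: E = 3.826 GPa, ρ = 1320 kg/m³, cost = 61.00 $/kg
  gray cast iron: M = 43.7 MN·m per $
  commercially pure titanium: M = 0.919 MN·m per $
  maraging steel: M = 0.564 MN·m per $
  titanium alloy: M = 0.558 MN·m per $
  PEEK: M = 0.0475 MN·m per $
Gray cast iron has the largest M.

gray cast iron, M = 43.7 MN·m per $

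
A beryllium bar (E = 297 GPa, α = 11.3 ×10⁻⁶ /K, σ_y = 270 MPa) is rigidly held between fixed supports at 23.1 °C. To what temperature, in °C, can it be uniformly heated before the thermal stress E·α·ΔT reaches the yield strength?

104 °C

E·α·ΔT = 270.0 MPa ⇒ ΔT = 270.0 / (297.0×10³ × 11.3×10⁻⁶) = 80.45 K.
T = 23.1 + 80.45 = 103.6 °C.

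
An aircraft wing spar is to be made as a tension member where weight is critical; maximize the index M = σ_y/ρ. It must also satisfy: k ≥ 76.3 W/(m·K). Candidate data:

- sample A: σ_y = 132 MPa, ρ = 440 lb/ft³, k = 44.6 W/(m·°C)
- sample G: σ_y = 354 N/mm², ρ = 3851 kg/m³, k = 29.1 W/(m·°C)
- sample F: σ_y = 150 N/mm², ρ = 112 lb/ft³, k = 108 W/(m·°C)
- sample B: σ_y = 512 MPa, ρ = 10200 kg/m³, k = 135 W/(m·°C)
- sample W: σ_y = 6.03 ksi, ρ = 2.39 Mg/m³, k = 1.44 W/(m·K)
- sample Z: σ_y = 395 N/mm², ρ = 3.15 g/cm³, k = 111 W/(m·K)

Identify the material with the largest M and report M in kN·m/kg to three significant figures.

Screen on constraints: k ≥ 76.3 W/(m·K). Survivors: sample F, sample B, sample Z.
Normalizing units and computing the index:
  sample F: σ_y = 150.0 MPa, ρ = 1794 kg/m³
  sample B: σ_y = 512.0 MPa, ρ = 10200 kg/m³
  sample Z: σ_y = 395.0 MPa, ρ = 3150 kg/m³
  sample Z: M = 125 kN·m/kg
  sample F: M = 83.6 kN·m/kg
  sample B: M = 50.2 kN·m/kg
Sample Z ranks first.

sample Z, M = 125 kN·m/kg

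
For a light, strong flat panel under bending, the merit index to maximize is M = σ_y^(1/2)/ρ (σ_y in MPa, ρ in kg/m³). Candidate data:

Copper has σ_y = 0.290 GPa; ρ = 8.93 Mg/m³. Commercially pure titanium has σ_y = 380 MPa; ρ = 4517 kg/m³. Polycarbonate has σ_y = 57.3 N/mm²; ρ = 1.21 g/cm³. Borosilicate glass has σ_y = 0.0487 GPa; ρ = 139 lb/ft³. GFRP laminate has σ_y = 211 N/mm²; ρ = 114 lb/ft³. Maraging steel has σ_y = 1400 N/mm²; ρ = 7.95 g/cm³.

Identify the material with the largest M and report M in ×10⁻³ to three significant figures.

GFRP laminate, M = 7.95×10⁻³

After converting to SI:
  copper: σ_y = 290.0 MPa, ρ = 8930 kg/m³
  commercially pure titanium: σ_y = 380.0 MPa, ρ = 4517 kg/m³
  polycarbonate: σ_y = 57.30 MPa, ρ = 1210 kg/m³
  borosilicate glass: σ_y = 48.70 MPa, ρ = 2227 kg/m³
  GFRP laminate: σ_y = 211.0 MPa, ρ = 1826 kg/m³
  maraging steel: σ_y = 1400 MPa, ρ = 7950 kg/m³
  GFRP laminate: M = 7.95×10⁻³
  polycarbonate: M = 6.26×10⁻³
  maraging steel: M = 4.71×10⁻³
  commercially pure titanium: M = 4.32×10⁻³
  borosilicate glass: M = 3.13×10⁻³
  copper: M = 1.91×10⁻³
GFRP laminate ranks first.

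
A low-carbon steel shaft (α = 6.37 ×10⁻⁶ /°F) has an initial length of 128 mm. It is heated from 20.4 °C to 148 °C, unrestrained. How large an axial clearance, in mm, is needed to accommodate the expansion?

Convert α: 6.37×10⁻⁶/°F × (9/5) = 11.5×10⁻⁶/K.
ΔT = 148 − 20.4 = 127.6 K.
ΔL = α·L₀·ΔT = 11.5×10⁻⁶ × 128 mm × 127.6 K = 0.187 mm.

0.187 mm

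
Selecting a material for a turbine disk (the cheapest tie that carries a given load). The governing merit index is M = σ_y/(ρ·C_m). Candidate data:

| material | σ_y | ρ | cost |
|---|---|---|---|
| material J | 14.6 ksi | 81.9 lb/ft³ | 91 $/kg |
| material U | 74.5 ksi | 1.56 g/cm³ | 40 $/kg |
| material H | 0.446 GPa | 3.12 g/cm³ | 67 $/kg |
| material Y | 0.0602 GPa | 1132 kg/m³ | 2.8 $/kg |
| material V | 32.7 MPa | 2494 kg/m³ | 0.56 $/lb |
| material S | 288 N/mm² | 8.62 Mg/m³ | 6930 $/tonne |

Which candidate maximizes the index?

Convert each candidate to consistent units, then evaluate M:
  material J: σ_y = 100.7 MPa, ρ = 1312 kg/m³, cost = 91.00 $/kg
  material U: σ_y = 513.7 MPa, ρ = 1560 kg/m³, cost = 40.00 $/kg
  material H: σ_y = 446.0 MPa, ρ = 3120 kg/m³, cost = 67.00 $/kg
  material Y: σ_y = 60.20 MPa, ρ = 1132 kg/m³, cost = 2.800 $/kg
  material V: σ_y = 32.70 MPa, ρ = 2494 kg/m³, cost = 1.235 $/kg
  material S: σ_y = 288.0 MPa, ρ = 8620 kg/m³, cost = 6.930 $/kg
  material Y: M = 19.0 kN·m per $
  material V: M = 10.6 kN·m per $
  material U: M = 8.23 kN·m per $
  material S: M = 4.82 kN·m per $
  material H: M = 2.13 kN·m per $
  material J: M = 0.843 kN·m per $
The maximum is for material Y.

material Y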